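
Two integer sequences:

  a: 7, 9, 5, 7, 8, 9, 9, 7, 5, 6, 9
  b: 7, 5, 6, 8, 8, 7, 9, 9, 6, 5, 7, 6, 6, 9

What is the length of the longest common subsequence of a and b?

8

One common subsequence of length 8: 7 [1,1]; then 5 [3,2]; then 7 [4,6]; then 9 [6,7]; then 9 [7,8]; then 7 [8,11]; then 6 [10,13]; then 9 [11,14]. The LCS DP gives dp[11][14] = 8, so this is optimal.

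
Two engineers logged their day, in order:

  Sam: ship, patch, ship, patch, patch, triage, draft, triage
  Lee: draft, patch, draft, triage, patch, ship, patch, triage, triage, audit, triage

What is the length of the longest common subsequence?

5

One common subsequence of length 5: patch [2,5]; then ship [3,6]; then patch [4,7]; then triage [6,9]; then triage [8,11]. dp[8][11] = 5 confirms this is the maximum.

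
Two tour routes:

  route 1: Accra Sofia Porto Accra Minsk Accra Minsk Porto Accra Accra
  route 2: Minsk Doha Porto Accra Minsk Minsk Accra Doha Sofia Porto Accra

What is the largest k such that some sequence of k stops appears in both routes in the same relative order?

6

Pick Porto (route 1 #3, route 2 #3), Accra (route 1 #4, route 2 #4), Minsk (route 1 #5, route 2 #6), Accra (route 1 #6, route 2 #7), Porto (route 1 #8, route 2 #10), Accra (route 1 #10, route 2 #11); all 6 stops appear in both, in order. Since dp[10][11] = 6, nothing longer is possible.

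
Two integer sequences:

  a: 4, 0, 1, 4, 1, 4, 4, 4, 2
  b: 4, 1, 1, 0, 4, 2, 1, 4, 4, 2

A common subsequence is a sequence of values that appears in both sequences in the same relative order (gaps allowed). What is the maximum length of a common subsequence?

One common subsequence of length 7: 4 [1,1]; then 0 [2,4]; then 4 [4,5]; then 1 [5,7]; then 4 [7,8]; then 4 [8,9]; then 2 [9,10]. The LCS DP gives dp[9][10] = 7, so this is optimal.

7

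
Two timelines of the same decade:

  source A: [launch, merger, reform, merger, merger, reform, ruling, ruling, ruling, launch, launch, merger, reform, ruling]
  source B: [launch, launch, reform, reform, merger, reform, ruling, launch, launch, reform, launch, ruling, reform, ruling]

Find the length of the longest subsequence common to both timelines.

9

Match launch [1,2] → reform [3,4] → merger [5,5] → reform [6,6] → ruling [7,7] → launch [10,9] → launch [11,11] → reform [13,13] → ruling [14,14] — 9 events in the same relative order in both. Since dp[14][14] = 9, nothing longer is possible.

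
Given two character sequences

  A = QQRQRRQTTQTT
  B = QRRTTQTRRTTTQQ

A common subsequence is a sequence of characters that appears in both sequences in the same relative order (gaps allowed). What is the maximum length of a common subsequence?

Pick Q [1,1]; then R [3,3]; then Q [4,6]; then R [5,8]; then R [6,9]; then T [8,11]; then T [9,12]; then Q [10,14]; all 8 characters appear in both, in order. The LCS DP gives dp[12][14] = 8, so this is optimal.

8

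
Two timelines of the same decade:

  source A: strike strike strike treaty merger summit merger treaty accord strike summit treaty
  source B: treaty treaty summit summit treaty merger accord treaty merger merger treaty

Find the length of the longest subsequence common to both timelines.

5

Pick treaty [4,2]; then summit [6,4]; then merger [7,6]; then treaty [8,8]; then treaty [12,11]; all 5 events appear in both, in order. Since dp[12][11] = 5, nothing longer is possible.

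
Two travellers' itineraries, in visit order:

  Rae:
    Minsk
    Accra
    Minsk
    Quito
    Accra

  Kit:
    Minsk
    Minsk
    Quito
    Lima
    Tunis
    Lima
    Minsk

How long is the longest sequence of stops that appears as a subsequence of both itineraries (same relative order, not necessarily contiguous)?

Pick Minsk [1,1], Minsk [3,2], Quito [4,3]; all 3 stops appear in both, in order. dp[5][7] = 3 confirms this is the maximum.

3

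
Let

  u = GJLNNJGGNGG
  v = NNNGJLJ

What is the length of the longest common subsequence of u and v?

4

Let dp[i][j] be the LCS length of the first i characters of u and the first j characters of v. dp[i][j] = dp[i-1][j-1]+1 when the i-th and j-th characters match, else max(dp[i-1][j], dp[i][j-1]).
    ·  N  N  N  G  J  L  J
 ·  0  0  0  0  0  0  0  0
 G  0  0  0  0  1  1  1  1
 J  0  0  0  0  1  2  2  2
 L  0  0  0  0  1  2  3  3
 N  0  1  1  1  1  2  3  3
 N  0  1  2  2  2  2  3  3
 J  0  1  2  2  2  3  3  4
 G  0  1  2  2  3  3  3  4
 G  0  1  2  2  3  3  3  4
 N  0  1  2  3  3  3  3  4
 G  0  1  2  3  4  4  4  4
 G  0  1  2  3  4  4  4  4
dp[11][7] = 4. One LCS (by backtracking along matches): GJLJ.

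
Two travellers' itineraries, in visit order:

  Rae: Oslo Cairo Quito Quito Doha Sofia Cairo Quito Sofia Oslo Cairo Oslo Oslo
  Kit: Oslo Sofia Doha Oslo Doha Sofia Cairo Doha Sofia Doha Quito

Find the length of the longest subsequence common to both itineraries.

5

Pick Oslo [1,4], Cairo [2,7], Doha [5,8], Sofia [6,9], Quito [8,11]; all 5 stops appear in both, in order, and the DP table's final entry dp[13][11] is also 5, so no common subsequence is longer.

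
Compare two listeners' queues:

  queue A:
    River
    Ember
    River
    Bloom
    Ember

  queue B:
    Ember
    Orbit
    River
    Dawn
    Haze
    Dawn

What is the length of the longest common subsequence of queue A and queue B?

2

Match Ember at queue A[2]=queue B[1] → River at queue A[3]=queue B[3] — 2 songs in the same relative order in both. Since dp[5][6] = 2, nothing longer is possible.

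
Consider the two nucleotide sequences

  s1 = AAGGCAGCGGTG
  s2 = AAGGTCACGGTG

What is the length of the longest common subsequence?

Match A [1,1]; then A [2,2]; then G [3,3]; then G [4,4]; then C [5,6]; then A [6,7]; then C [8,8]; then G [9,9]; then G [10,10]; then T [11,11]; then G [12,12] — 11 bases in the same relative order in both. Since dp[12][12] = 11, nothing longer is possible.

11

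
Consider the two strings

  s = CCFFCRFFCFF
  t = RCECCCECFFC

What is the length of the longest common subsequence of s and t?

Let dp[i][j] be the LCS length of the first i characters of s and the first j characters of t. dp[i][j] = dp[i-1][j-1]+1 when the i-th and j-th characters match, else max(dp[i-1][j], dp[i][j-1]).
    ·  R  C  E  C  C  C  E  C  F  F  C
 ·  0  0  0  0  0  0  0  0  0  0  0  0
 C  0  0  1  1  1  1  1  1  1  1  1  1
 C  0  0  1  1  2  2  2  2  2  2  2  2
 F  0  0  1  1  2  2  2  2  2  3  3  3
 F  0  0  1  1  2  2  2  2  2  3  4  4
 C  0  0  1  1  2  3  3  3  3  3  4  5
 R  0  1  1  1  2  3  3  3  3  3  4  5
 F  0  1  1  1  2  3  3  3  3  4  4  5
 F  0  1  1  1  2  3  3  3  3  4  5  5
 C  0  1  2  2  2  3  4  4  4  4  5  6
 F  0  1  2  2  2  3  4  4  4  5  5  6
 F  0  1  2  2  2  3  4  4  4  5  6  6
dp[11][11] = 6. One LCS (by backtracking along matches): CCCFFC.

6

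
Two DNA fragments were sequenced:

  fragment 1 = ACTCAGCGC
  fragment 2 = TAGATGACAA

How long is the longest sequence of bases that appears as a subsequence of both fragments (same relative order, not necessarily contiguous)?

Let dp[i][j] be the LCS length of the first i bases of fragment 1 and the first j bases of fragment 2. dp[i][j] = dp[i-1][j-1]+1 when the i-th and j-th bases match, else max(dp[i-1][j], dp[i][j-1]).
    ·  T  A  G  A  T  G  A  C  A  A
 ·  0  0  0  0  0  0  0  0  0  0  0
 A  0  0  1  1  1  1  1  1  1  1  1
 C  0  0  1  1  1  1  1  1  2  2  2
 T  0  1  1  1  1  2  2  2  2  2  2
 C  0  1  1  1  1  2  2  2  3  3  3
 A  0  1  2  2  2  2  2  3  3  4  4
 G  0  1  2  3  3  3  3  3  3  4  4
 C  0  1  2  3  3  3  3  3  4  4  4
 G  0  1  2  3  3  3  4  4  4  4  4
 C  0  1  2  3  3  3  4  4  5  5  5
dp[9][10] = 5. One LCS (by backtracking along matches): TAGGC.

5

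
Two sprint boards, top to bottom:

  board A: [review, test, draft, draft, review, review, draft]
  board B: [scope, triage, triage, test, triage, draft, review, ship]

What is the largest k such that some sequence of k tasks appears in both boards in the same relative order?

3

Taking test (board A #2, board B #4), then draft (board A #4, board B #6), then review (board A #5, board B #7) gives a common subsequence of length 3. Since dp[7][8] = 3, nothing longer is possible.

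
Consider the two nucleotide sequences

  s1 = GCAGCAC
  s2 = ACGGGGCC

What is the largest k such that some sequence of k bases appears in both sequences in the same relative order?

One common subsequence of length 4: G at s1[1]=s2[5], G at s1[4]=s2[6], C at s1[5]=s2[7], C at s1[7]=s2[8]. Since dp[7][8] = 4, nothing longer is possible.

4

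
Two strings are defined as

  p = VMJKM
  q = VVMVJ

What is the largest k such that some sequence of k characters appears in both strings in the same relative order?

3

Match V at p[1]=q[2] → M at p[2]=q[3] → J at p[3]=q[5] — 3 characters in the same relative order in both. Since dp[5][5] = 3, nothing longer is possible.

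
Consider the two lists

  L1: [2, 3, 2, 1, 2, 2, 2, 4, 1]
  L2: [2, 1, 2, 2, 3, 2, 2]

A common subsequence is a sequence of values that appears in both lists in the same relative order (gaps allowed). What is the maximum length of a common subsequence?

5

One common subsequence of length 5: 2 (L1 #1, L2 #1); then 2 (L1 #3, L2 #3); then 2 (L1 #5, L2 #4); then 2 (L1 #6, L2 #6); then 2 (L1 #7, L2 #7). Since dp[9][7] = 5, nothing longer is possible.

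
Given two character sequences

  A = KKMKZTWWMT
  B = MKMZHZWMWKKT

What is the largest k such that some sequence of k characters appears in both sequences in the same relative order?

6

Let dp[i][j] be the LCS length of the first i characters of A and the first j characters of B. dp[i][j] = dp[i-1][j-1]+1 when the i-th and j-th characters match, else max(dp[i-1][j], dp[i][j-1]).
    ·  M  K  M  Z  H  Z  W  M  W  K  K  T
 ·  0  0  0  0  0  0  0  0  0  0  0  0  0
 K  0  0  1  1  1  1  1  1  1  1  1  1  1
 K  0  0  1  1  1  1  1  1  1  1  2  2  2
 M  0  1  1  2  2  2  2  2  2  2  2  2  2
 K  0  1  2  2  2  2  2  2  2  2  3  3  3
 Z  0  1  2  2  3  3  3  3  3  3  3  3  3
 T  0  1  2  2  3  3  3  3  3  3  3  3  4
 W  0  1  2  2  3  3  3  4  4  4  4  4  4
 W  0  1  2  2  3  3  3  4  4  5  5  5  5
 M  0  1  2  3  3  3  3  4  5  5  5  5  5
 T  0  1  2  3  3  3  3  4  5  5  5  5  6
dp[10][12] = 6. One LCS (by backtracking along matches): KMZWWT.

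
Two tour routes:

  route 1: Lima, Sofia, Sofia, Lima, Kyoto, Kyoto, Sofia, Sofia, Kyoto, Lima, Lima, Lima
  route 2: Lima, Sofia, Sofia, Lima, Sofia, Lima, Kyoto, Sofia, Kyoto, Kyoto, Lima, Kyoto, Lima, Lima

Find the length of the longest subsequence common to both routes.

Taking Lima [1,1] → Sofia [2,3] → Sofia [3,5] → Lima [4,6] → Kyoto [5,7] → Kyoto [6,9] → Kyoto [9,10] → Lima [10,11] → Lima [11,13] → Lima [12,14] gives a common subsequence of length 10. Since dp[12][14] = 10, nothing longer is possible.

10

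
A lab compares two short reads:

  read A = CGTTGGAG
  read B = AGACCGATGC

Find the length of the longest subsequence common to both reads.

Taking C (read A #1, read B #5) → G (read A #2, read B #6) → T (read A #4, read B #8) → G (read A #5, read B #9) gives a common subsequence of length 4. dp[8][10] = 4 confirms this is the maximum.

4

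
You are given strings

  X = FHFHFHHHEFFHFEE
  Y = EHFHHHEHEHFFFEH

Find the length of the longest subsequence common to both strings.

Pick H at X[2]=Y[2], then F at X[3]=Y[3], then H at X[4]=Y[4], then H at X[6]=Y[5], then H at X[7]=Y[6], then H at X[8]=Y[8], then E at X[9]=Y[9], then F at X[10]=Y[11], then F at X[11]=Y[12], then F at X[13]=Y[13], then E at X[14]=Y[14]; all 11 characters appear in both, in order, and the DP table's final entry dp[15][15] is also 11, so no common subsequence is longer.

11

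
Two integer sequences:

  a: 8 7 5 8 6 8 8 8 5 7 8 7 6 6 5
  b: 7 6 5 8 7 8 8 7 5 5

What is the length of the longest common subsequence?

7

Pick 7 [2,1], 5 [3,3], 8 [4,4], 8 [6,6], 8 [7,7], 5 [9,9], 5 [15,10]; all 7 values appear in both, in order. dp[15][10] = 7 confirms this is the maximum.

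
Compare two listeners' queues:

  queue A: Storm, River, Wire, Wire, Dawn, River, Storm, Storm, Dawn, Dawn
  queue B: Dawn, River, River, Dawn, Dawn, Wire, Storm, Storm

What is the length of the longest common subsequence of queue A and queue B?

Match River [2,3] → Wire [4,6] → Storm [7,7] → Storm [8,8] — 4 songs in the same relative order in both, and the DP table's final entry dp[10][8] is also 4, so no common subsequence is longer.

4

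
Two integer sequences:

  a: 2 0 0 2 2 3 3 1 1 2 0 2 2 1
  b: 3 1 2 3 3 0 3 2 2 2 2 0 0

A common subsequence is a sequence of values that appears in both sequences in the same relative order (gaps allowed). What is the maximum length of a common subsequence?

Taking 2 at a[1]=b[3], then 0 at a[2]=b[6], then 2 at a[4]=b[9], then 2 at a[5]=b[10], then 2 at a[10]=b[11], then 0 at a[11]=b[13] gives a common subsequence of length 6. dp[14][13] = 6 confirms this is the maximum.

6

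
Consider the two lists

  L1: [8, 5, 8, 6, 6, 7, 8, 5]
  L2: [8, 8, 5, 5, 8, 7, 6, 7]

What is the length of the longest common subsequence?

Pick 8 [1,2] → 5 [2,4] → 8 [3,5] → 6 [5,7] → 7 [6,8]; all 5 values appear in both, in order. Since dp[8][8] = 5, nothing longer is possible.

5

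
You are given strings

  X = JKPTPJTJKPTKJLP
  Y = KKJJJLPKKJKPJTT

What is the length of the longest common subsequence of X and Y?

7

Taking J at X[1]=Y[3] → J at X[6]=Y[4] → J at X[8]=Y[5] → K at X[9]=Y[8] → K at X[12]=Y[9] → J at X[13]=Y[10] → P at X[15]=Y[12] gives a common subsequence of length 7. The LCS DP gives dp[15][15] = 7, so this is optimal.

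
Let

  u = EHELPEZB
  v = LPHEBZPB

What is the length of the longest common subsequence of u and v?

Let dp[i][j] be the LCS length of the first i characters of u and the first j characters of v. dp[i][j] = dp[i-1][j-1]+1 when the i-th and j-th characters match, else max(dp[i-1][j], dp[i][j-1]).
    ·  L  P  H  E  B  Z  P  B
 ·  0  0  0  0  0  0  0  0  0
 E  0  0  0  0  1  1  1  1  1
 H  0  0  0  1  1  1  1  1  1
 E  0  0  0  1  2  2  2  2  2
 L  0  1  1  1  2  2  2  2  2
 P  0  1  2  2  2  2  2  3  3
 E  0  1  2  2  3  3  3  3  3
 Z  0  1  2  2  3  3  4  4  4
 B  0  1  2  2  3  4  4  4  5
dp[8][8] = 5. One LCS (by backtracking along matches): LPEZB.

5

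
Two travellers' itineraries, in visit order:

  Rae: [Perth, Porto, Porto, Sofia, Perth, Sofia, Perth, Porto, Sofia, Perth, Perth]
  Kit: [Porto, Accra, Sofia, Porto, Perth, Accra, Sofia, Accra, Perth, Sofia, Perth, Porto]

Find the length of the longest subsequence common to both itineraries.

One common subsequence of length 7: Porto at Rae[2]=Kit[1], then Porto at Rae[3]=Kit[4], then Sofia at Rae[4]=Kit[7], then Perth at Rae[5]=Kit[9], then Sofia at Rae[6]=Kit[10], then Perth at Rae[7]=Kit[11], then Porto at Rae[8]=Kit[12]. Since dp[11][12] = 7, nothing longer is possible.

7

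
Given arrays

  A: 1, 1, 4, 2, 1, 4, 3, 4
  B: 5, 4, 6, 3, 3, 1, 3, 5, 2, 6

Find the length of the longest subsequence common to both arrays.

Let dp[i][j] be the LCS length of the first i values of A and the first j values of B. dp[i][j] = dp[i-1][j-1]+1 when the i-th and j-th values match, else max(dp[i-1][j], dp[i][j-1]).
    ·  5  4  6  3  3  1  3  5  2  6
 ·  0  0  0  0  0  0  0  0  0  0  0
 1  0  0  0  0  0  0  1  1  1  1  1
 1  0  0  0  0  0  0  1  1  1  1  1
 4  0  0  1  1  1  1  1  1  1  1  1
 2  0  0  1  1  1  1  1  1  1  2  2
 1  0  0  1  1  1  1  2  2  2  2  2
 4  0  0  1  1  1  1  2  2  2  2  2
 3  0  0  1  1  2  2  2  3  3  3  3
 4  0  0  1  1  2  2  2  3  3  3  3
dp[8][10] = 3. One LCS (by backtracking along matches): 4, 1, 3.

3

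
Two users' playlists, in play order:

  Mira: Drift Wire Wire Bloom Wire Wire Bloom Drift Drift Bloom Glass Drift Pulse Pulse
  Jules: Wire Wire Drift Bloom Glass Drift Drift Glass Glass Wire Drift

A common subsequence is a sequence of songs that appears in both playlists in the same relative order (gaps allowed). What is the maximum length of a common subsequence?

7

One common subsequence of length 7: Wire [2,1] → Wire [3,2] → Bloom [4,4] → Drift [8,6] → Drift [9,7] → Glass [11,9] → Drift [12,11]. The LCS DP gives dp[14][11] = 7, so this is optimal.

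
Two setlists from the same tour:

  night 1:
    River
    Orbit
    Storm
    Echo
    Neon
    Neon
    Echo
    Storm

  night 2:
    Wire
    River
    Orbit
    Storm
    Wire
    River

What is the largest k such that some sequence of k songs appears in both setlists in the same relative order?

Taking River [1,2], then Orbit [2,3], then Storm [3,4] gives a common subsequence of length 3, and the DP table's final entry dp[8][6] is also 3, so no common subsequence is longer.

3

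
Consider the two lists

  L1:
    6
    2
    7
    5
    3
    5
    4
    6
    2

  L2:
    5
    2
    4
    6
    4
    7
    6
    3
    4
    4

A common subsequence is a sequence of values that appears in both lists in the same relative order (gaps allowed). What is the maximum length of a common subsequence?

Let dp[i][j] be the LCS length of the first i values of L1 and the first j values of L2. dp[i][j] = dp[i-1][j-1]+1 when the i-th and j-th values match, else max(dp[i-1][j], dp[i][j-1]).
    ·  5  2  4  6  4  7  6  3  4  4
 ·  0  0  0  0  0  0  0  0  0  0  0
 6  0  0  0  0  1  1  1  1  1  1  1
 2  0  0  1  1  1  1  1  1  1  1  1
 7  0  0  1  1  1  1  2  2  2  2  2
 5  0  1  1  1  1  1  2  2  2  2  2
 3  0  1  1  1  1  1  2  2  3  3  3
 5  0  1  1  1  1  1  2  2  3  3  3
 4  0  1  1  2  2  2  2  2  3  4  4
 6  0  1  1  2  3  3  3  3  3  4  4
 2  0  1  2  2  3  3  3  3  3  4  4
dp[9][10] = 4. One LCS (by backtracking along matches): 6, 7, 3, 4.

4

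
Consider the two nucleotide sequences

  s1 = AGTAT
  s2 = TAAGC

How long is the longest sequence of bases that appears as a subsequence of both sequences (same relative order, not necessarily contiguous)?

2

Match A [1,3]; then G [2,4] — 2 bases in the same relative order in both. dp[5][5] = 2 confirms this is the maximum.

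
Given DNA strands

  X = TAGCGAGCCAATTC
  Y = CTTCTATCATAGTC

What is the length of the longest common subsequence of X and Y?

One common subsequence of length 8: T at X[1]=Y[3], C at X[4]=Y[4], A at X[6]=Y[6], C at X[9]=Y[8], A at X[10]=Y[9], A at X[11]=Y[11], T at X[13]=Y[13], C at X[14]=Y[14], and the DP table's final entry dp[14][14] is also 8, so no common subsequence is longer.

8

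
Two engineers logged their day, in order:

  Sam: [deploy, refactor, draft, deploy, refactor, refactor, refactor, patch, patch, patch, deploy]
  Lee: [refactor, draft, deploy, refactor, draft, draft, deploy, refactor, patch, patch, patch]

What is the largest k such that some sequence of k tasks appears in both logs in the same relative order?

Pick deploy [1,3] → refactor [2,4] → draft [3,6] → deploy [4,7] → refactor [7,8] → patch [8,9] → patch [9,10] → patch [10,11]; all 8 tasks appear in both, in order. Since dp[11][11] = 8, nothing longer is possible.

8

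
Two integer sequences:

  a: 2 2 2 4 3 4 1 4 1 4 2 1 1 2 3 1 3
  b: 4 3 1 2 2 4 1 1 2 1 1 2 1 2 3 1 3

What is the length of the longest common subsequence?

12

Match 2 [2,4] → 2 [3,5] → 4 [6,6] → 1 [7,7] → 1 [9,8] → 2 [11,9] → 1 [12,11] → 1 [13,13] → 2 [14,14] → 3 [15,15] → 1 [16,16] → 3 [17,17] — 12 values in the same relative order in both. dp[17][17] = 12 confirms this is the maximum.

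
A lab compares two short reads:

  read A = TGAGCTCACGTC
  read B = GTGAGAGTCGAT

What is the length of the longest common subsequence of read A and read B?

Pick T at read A[1]=read B[2], then G at read A[2]=read B[5], then A at read A[3]=read B[6], then G at read A[4]=read B[7], then T at read A[6]=read B[8], then C at read A[7]=read B[9], then A at read A[8]=read B[11], then T at read A[11]=read B[12]; all 8 bases appear in both, in order, and the DP table's final entry dp[12][12] is also 8, so no common subsequence is longer.

8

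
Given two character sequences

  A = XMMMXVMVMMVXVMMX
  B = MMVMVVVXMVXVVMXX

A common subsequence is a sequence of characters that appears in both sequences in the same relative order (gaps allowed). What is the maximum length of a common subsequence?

11

Pick M [2,1] → M [3,2] → M [4,4] → V [6,6] → V [8,7] → M [10,9] → V [11,10] → X [12,11] → V [13,13] → M [14,14] → X [16,16]; all 11 characters appear in both, in order, and the DP table's final entry dp[16][16] is also 11, so no common subsequence is longer.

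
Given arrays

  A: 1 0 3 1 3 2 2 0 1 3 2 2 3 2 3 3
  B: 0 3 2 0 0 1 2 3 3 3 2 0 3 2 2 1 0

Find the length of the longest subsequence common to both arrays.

9

Taking 0 [2,1], 3 [3,2], 1 [4,6], 3 [5,10], 2 [7,11], 0 [8,12], 3 [10,13], 2 [11,14], 2 [12,15] gives a common subsequence of length 9. Since dp[16][17] = 9, nothing longer is possible.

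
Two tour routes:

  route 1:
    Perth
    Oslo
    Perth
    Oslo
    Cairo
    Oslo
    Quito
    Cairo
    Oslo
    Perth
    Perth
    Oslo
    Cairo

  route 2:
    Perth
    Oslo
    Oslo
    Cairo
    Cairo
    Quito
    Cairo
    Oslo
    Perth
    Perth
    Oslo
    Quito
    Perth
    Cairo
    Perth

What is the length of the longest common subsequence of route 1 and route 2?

Taking Perth (route 1 #1, route 2 #1) → Oslo (route 1 #2, route 2 #2) → Oslo (route 1 #4, route 2 #3) → Cairo (route 1 #5, route 2 #5) → Quito (route 1 #7, route 2 #6) → Cairo (route 1 #8, route 2 #7) → Oslo (route 1 #9, route 2 #8) → Perth (route 1 #10, route 2 #9) → Perth (route 1 #11, route 2 #10) → Oslo (route 1 #12, route 2 #11) → Cairo (route 1 #13, route 2 #14) gives a common subsequence of length 11. The LCS DP gives dp[13][15] = 11, so this is optimal.

11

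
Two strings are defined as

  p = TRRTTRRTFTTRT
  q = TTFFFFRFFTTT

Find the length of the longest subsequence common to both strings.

One common subsequence of length 7: T [1,1] → T [4,2] → R [6,7] → F [9,9] → T [10,10] → T [11,11] → T [13,12]. dp[13][12] = 7 confirms this is the maximum.

7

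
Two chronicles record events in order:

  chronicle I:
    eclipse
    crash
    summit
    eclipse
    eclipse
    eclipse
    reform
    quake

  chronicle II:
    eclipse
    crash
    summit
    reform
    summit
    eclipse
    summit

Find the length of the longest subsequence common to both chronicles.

One common subsequence of length 4: eclipse (chronicle I #1, chronicle II #1), crash (chronicle I #2, chronicle II #2), summit (chronicle I #3, chronicle II #5), eclipse (chronicle I #4, chronicle II #6). dp[8][7] = 4 confirms this is the maximum.

4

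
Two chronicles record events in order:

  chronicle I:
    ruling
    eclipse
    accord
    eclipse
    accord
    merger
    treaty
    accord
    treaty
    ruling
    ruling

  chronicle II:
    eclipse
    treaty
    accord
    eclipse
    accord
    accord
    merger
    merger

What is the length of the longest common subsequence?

5

Match eclipse at chronicle I[2]=chronicle II[1], then accord at chronicle I[3]=chronicle II[3], then eclipse at chronicle I[4]=chronicle II[4], then accord at chronicle I[5]=chronicle II[6], then merger at chronicle I[6]=chronicle II[8] — 5 events in the same relative order in both, and the DP table's final entry dp[11][8] is also 5, so no common subsequence is longer.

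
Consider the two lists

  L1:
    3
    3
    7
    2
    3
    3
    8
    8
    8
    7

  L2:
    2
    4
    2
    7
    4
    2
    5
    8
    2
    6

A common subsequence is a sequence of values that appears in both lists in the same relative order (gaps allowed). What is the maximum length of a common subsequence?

3

Let dp[i][j] be the LCS length of the first i values of L1 and the first j values of L2. dp[i][j] = dp[i-1][j-1]+1 when the i-th and j-th values match, else max(dp[i-1][j], dp[i][j-1]).
    ·  2  4  2  7  4  2  5  8  2  6
 ·  0  0  0  0  0  0  0  0  0  0  0
 3  0  0  0  0  0  0  0  0  0  0  0
 3  0  0  0  0  0  0  0  0  0  0  0
 7  0  0  0  0  1  1  1  1  1  1  1
 2  0  1  1  1  1  1  2  2  2  2  2
 3  0  1  1  1  1  1  2  2  2  2  2
 3  0  1  1  1  1  1  2  2  2  2  2
 8  0  1  1  1  1  1  2  2  3  3  3
 8  0  1  1  1  1  1  2  2  3  3  3
 8  0  1  1  1  1  1  2  2  3  3  3
 7  0  1  1  1  2  2  2  2  3  3  3
dp[10][10] = 3. One LCS (by backtracking along matches): 7, 2, 8.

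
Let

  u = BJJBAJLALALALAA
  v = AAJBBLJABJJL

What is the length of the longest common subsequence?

5

Match B at u[1]=v[5] → J at u[2]=v[7] → J at u[3]=v[10] → J at u[6]=v[11] → L at u[13]=v[12] — 5 characters in the same relative order in both, and the DP table's final entry dp[15][12] is also 5, so no common subsequence is longer.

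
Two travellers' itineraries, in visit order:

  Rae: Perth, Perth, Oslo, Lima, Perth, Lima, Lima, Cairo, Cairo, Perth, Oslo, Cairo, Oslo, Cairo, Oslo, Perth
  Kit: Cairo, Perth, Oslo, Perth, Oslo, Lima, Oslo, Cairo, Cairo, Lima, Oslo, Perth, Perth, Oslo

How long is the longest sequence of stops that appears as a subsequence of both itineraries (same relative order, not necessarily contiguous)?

9

Match Perth (Rae #1, Kit #2), then Perth (Rae #2, Kit #4), then Oslo (Rae #3, Kit #5), then Lima (Rae #7, Kit #6), then Oslo (Rae #11, Kit #7), then Cairo (Rae #12, Kit #8), then Cairo (Rae #14, Kit #9), then Oslo (Rae #15, Kit #11), then Perth (Rae #16, Kit #13) — 9 stops in the same relative order in both. Since dp[16][14] = 9, nothing longer is possible.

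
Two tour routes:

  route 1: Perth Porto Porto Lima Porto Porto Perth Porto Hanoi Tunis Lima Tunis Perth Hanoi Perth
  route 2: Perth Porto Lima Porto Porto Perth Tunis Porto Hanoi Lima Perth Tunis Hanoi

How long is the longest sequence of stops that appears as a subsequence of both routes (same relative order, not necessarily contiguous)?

11

Pick Perth (route 1 #1, route 2 #1), then Porto (route 1 #3, route 2 #2), then Lima (route 1 #4, route 2 #3), then Porto (route 1 #5, route 2 #4), then Porto (route 1 #6, route 2 #5), then Perth (route 1 #7, route 2 #6), then Porto (route 1 #8, route 2 #8), then Hanoi (route 1 #9, route 2 #9), then Lima (route 1 #11, route 2 #10), then Tunis (route 1 #12, route 2 #12), then Hanoi (route 1 #14, route 2 #13); all 11 stops appear in both, in order. The LCS DP gives dp[15][13] = 11, so this is optimal.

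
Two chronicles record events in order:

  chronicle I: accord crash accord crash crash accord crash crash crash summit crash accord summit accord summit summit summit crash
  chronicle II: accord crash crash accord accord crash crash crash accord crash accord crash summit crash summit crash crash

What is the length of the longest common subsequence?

Pick accord at chronicle I[1]=chronicle II[1] → crash at chronicle I[2]=chronicle II[3] → accord at chronicle I[3]=chronicle II[5] → crash at chronicle I[4]=chronicle II[7] → crash at chronicle I[5]=chronicle II[8] → accord at chronicle I[6]=chronicle II[9] → crash at chronicle I[7]=chronicle II[10] → crash at chronicle I[8]=chronicle II[12] → crash at chronicle I[9]=chronicle II[14] → summit at chronicle I[10]=chronicle II[15] → crash at chronicle I[11]=chronicle II[16] → crash at chronicle I[18]=chronicle II[17]; all 12 events appear in both, in order. Since dp[18][17] = 12, nothing longer is possible.

12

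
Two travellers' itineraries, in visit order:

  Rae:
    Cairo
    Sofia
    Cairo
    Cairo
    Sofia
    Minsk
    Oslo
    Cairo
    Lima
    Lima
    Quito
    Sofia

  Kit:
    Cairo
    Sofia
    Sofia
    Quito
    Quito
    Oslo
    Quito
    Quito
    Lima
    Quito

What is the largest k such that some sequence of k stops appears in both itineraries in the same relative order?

6

Match Cairo [1,1], then Sofia [2,2], then Sofia [5,3], then Oslo [7,6], then Lima [10,9], then Quito [11,10] — 6 stops in the same relative order in both. dp[12][10] = 6 confirms this is the maximum.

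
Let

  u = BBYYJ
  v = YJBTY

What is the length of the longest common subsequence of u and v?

2

Let dp[i][j] be the LCS length of the first i characters of u and the first j characters of v. dp[i][j] = dp[i-1][j-1]+1 when the i-th and j-th characters match, else max(dp[i-1][j], dp[i][j-1]).
    ·  Y  J  B  T  Y
 ·  0  0  0  0  0  0
 B  0  0  0  1  1  1
 B  0  0  0  1  1  1
 Y  0  1  1  1  1  2
 Y  0  1  1  1  1  2
 J  0  1  2  2  2  2
dp[5][5] = 2. One LCS (by backtracking along matches): BY.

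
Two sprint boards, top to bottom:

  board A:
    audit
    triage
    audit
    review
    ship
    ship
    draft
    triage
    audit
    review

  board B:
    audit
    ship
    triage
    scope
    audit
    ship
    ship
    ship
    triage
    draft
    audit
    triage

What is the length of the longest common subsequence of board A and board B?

7

Taking audit [1,1], then triage [2,3], then audit [3,5], then ship [5,7], then ship [6,8], then draft [7,10], then triage [8,12] gives a common subsequence of length 7. Since dp[10][12] = 7, nothing longer is possible.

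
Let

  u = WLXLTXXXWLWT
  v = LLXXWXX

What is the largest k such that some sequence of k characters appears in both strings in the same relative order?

Let dp[i][j] be the LCS length of the first i characters of u and the first j characters of v. dp[i][j] = dp[i-1][j-1]+1 when the i-th and j-th characters match, else max(dp[i-1][j], dp[i][j-1]).
    ·  L  L  X  X  W  X  X
 ·  0  0  0  0  0  0  0  0
 W  0  0  0  0  0  1  1  1
 L  0  1  1  1  1  1  1  1
 X  0  1  1  2  2  2  2  2
 L  0  1  2  2  2  2  2  2
 T  0  1  2  2  2  2  2  2
 X  0  1  2  3  3  3  3  3
 X  0  1  2  3  4  4  4  4
 X  0  1  2  3  4  4  5  5
 W  0  1  2  3  4  5  5  5
 L  0  1  2  3  4  5  5  5
 W  0  1  2  3  4  5  5  5
 T  0  1  2  3  4  5  5  5
dp[12][7] = 5. One LCS (by backtracking along matches): LXXXX.

5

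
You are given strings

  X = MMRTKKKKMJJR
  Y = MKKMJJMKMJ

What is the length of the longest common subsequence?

Let dp[i][j] be the LCS length of the first i characters of X and the first j characters of Y. dp[i][j] = dp[i-1][j-1]+1 when the i-th and j-th characters match, else max(dp[i-1][j], dp[i][j-1]).
    ·  M  K  K  M  J  J  M  K  M  J
 ·  0  0  0  0  0  0  0  0  0  0  0
 M  0  1  1  1  1  1  1  1  1  1  1
 M  0  1  1  1  2  2  2  2  2  2  2
 R  0  1  1  1  2  2  2  2  2  2  2
 T  0  1  1  1  2  2  2  2  2  2  2
 K  0  1  2  2  2  2  2  2  3  3  3
 K  0  1  2  3  3  3  3  3  3  3  3
 K  0  1  2  3  3  3  3  3  4  4  4
 K  0  1  2  3  3  3  3  3  4  4  4
 M  0  1  2  3  4  4  4  4  4  5  5
 J  0  1  2  3  4  5  5  5  5  5  6
 J  0  1  2  3  4  5  6  6  6  6  6
 R  0  1  2  3  4  5  6  6  6  6  6
dp[12][10] = 6. One LCS (by backtracking along matches): MKKKMJ.

6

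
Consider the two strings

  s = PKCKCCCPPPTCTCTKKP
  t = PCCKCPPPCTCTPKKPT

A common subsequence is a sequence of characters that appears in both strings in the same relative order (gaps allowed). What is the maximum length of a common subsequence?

Match P at s[1]=t[1], C at s[3]=t[3], K at s[4]=t[4], C at s[7]=t[5], P at s[8]=t[6], P at s[9]=t[7], P at s[10]=t[8], C at s[12]=t[9], T at s[13]=t[10], C at s[14]=t[11], T at s[15]=t[12], K at s[16]=t[14], K at s[17]=t[15], P at s[18]=t[16] — 14 characters in the same relative order in both. The LCS DP gives dp[18][17] = 14, so this is optimal.

14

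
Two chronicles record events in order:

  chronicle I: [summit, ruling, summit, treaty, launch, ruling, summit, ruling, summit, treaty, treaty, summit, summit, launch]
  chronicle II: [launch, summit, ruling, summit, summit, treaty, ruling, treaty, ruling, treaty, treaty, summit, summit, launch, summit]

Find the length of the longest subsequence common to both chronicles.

11

Match summit (chronicle I #1, chronicle II #2); then ruling (chronicle I #2, chronicle II #3); then summit (chronicle I #3, chronicle II #5); then treaty (chronicle I #4, chronicle II #6); then ruling (chronicle I #6, chronicle II #7); then ruling (chronicle I #8, chronicle II #9); then treaty (chronicle I #10, chronicle II #10); then treaty (chronicle I #11, chronicle II #11); then summit (chronicle I #12, chronicle II #12); then summit (chronicle I #13, chronicle II #13); then launch (chronicle I #14, chronicle II #14) — 11 events in the same relative order in both, and the DP table's final entry dp[14][15] is also 11, so no common subsequence is longer.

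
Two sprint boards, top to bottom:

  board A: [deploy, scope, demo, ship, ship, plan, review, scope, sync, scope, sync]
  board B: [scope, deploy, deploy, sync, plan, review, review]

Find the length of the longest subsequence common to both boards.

3

Match deploy [1,3], then plan [6,5], then review [7,7] — 3 tasks in the same relative order in both. The LCS DP gives dp[11][7] = 3, so this is optimal.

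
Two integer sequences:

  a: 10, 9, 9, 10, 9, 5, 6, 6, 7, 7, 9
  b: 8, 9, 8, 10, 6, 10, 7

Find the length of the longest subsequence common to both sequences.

4

Let dp[i][j] be the LCS length of the first i values of a and the first j values of b. dp[i][j] = dp[i-1][j-1]+1 when the i-th and j-th values match, else max(dp[i-1][j], dp[i][j-1]).
    ·  8  9  8 10  6 10  7
 ·  0  0  0  0  0  0  0  0
10  0  0  0  0  1  1  1  1
 9  0  0  1  1  1  1  1  1
 9  0  0  1  1  1  1  1  1
10  0  0  1  1  2  2  2  2
 9  0  0  1  1  2  2  2  2
 5  0  0  1  1  2  2  2  2
 6  0  0  1  1  2  3  3  3
 6  0  0  1  1  2  3  3  3
 7  0  0  1  1  2  3  3  4
 7  0  0  1  1  2  3  3  4
 9  0  0  1  1  2  3  3  4
dp[11][7] = 4. One LCS (by backtracking along matches): 9, 10, 6, 7.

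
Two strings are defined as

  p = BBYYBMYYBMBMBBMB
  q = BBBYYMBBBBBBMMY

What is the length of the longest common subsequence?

10

Pick B at p[1]=q[2] → B at p[2]=q[3] → Y at p[3]=q[4] → Y at p[4]=q[5] → B at p[5]=q[8] → B at p[9]=q[9] → B at p[11]=q[10] → B at p[13]=q[11] → B at p[14]=q[12] → M at p[15]=q[14]; all 10 characters appear in both, in order. Since dp[16][15] = 10, nothing longer is possible.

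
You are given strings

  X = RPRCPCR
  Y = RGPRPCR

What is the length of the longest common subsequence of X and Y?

6

Let dp[i][j] be the LCS length of the first i characters of X and the first j characters of Y. dp[i][j] = dp[i-1][j-1]+1 when the i-th and j-th characters match, else max(dp[i-1][j], dp[i][j-1]).
    ·  R  G  P  R  P  C  R
 ·  0  0  0  0  0  0  0  0
 R  0  1  1  1  1  1  1  1
 P  0  1  1  2  2  2  2  2
 R  0  1  1  2  3  3  3  3
 C  0  1  1  2  3  3  4  4
 P  0  1  1  2  3  4  4  4
 C  0  1  1  2  3  4  5  5
 R  0  1  1  2  3  4  5  6
dp[7][7] = 6. One LCS (by backtracking along matches): RPRPCR.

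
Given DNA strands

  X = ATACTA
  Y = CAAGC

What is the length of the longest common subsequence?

3

Taking A (X #1, Y #2); then A (X #3, Y #3); then C (X #4, Y #5) gives a common subsequence of length 3. Since dp[6][5] = 3, nothing longer is possible.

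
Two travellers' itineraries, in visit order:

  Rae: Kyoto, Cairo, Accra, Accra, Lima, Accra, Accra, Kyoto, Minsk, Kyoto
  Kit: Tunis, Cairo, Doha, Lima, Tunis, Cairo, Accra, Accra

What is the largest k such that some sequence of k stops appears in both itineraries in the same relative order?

One common subsequence of length 4: Cairo [2,2], Lima [5,4], Accra [6,7], Accra [7,8]. Since dp[10][8] = 4, nothing longer is possible.

4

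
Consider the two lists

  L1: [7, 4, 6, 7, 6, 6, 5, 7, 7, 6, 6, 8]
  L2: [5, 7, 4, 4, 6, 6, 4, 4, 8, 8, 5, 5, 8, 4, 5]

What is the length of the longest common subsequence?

6

One common subsequence of length 6: 7 at L1[1]=L2[2] → 4 at L1[2]=L2[4] → 6 at L1[3]=L2[5] → 6 at L1[5]=L2[6] → 5 at L1[7]=L2[12] → 8 at L1[12]=L2[13]. The LCS DP gives dp[12][15] = 6, so this is optimal.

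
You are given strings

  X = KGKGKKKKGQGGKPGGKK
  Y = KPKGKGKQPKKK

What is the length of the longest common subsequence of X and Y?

Pick K at X[1]=Y[3]; then G at X[2]=Y[4]; then K at X[3]=Y[5]; then G at X[4]=Y[6]; then K at X[8]=Y[7]; then Q at X[10]=Y[8]; then K at X[13]=Y[10]; then K at X[17]=Y[11]; then K at X[18]=Y[12]; all 9 characters appear in both, in order. The LCS DP gives dp[18][12] = 9, so this is optimal.

9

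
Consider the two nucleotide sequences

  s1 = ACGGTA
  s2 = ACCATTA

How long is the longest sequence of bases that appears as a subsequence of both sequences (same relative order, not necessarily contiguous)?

Match A at s1[1]=s2[1], then C at s1[2]=s2[3], then T at s1[5]=s2[6], then A at s1[6]=s2[7] — 4 bases in the same relative order in both. The LCS DP gives dp[6][7] = 4, so this is optimal.

4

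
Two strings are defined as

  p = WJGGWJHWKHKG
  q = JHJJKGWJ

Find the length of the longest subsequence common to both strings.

4

One common subsequence of length 4: J [2,4], G [4,6], W [5,7], J [6,8]. dp[12][8] = 4 confirms this is the maximum.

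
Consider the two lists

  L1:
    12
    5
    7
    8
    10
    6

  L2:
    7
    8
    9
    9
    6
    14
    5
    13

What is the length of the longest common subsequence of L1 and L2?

Pick 7 (L1 #3, L2 #1); then 8 (L1 #4, L2 #2); then 6 (L1 #6, L2 #5); all 3 values appear in both, in order, and the DP table's final entry dp[6][8] is also 3, so no common subsequence is longer.

3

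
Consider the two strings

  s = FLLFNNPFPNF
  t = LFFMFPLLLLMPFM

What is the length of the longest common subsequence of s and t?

Match F [1,5]; then L [2,9]; then L [3,10]; then P [7,12]; then F [8,13] — 5 characters in the same relative order in both, and the DP table's final entry dp[11][14] is also 5, so no common subsequence is longer.

5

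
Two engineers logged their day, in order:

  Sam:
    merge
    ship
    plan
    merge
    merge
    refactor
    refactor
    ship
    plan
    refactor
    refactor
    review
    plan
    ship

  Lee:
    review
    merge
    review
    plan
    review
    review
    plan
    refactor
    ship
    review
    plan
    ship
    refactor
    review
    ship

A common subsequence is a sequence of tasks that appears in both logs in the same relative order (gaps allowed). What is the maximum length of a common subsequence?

8

One common subsequence of length 8: merge at Sam[1]=Lee[2], plan at Sam[3]=Lee[7], refactor at Sam[7]=Lee[8], ship at Sam[8]=Lee[9], plan at Sam[9]=Lee[11], refactor at Sam[11]=Lee[13], review at Sam[12]=Lee[14], ship at Sam[14]=Lee[15]. dp[14][15] = 8 confirms this is the maximum.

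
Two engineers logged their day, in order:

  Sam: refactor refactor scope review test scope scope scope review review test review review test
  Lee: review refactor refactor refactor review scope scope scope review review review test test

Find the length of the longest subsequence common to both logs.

Match refactor [1,3]; then refactor [2,4]; then review [4,5]; then scope [6,6]; then scope [7,7]; then scope [8,8]; then review [9,10]; then review [10,11]; then test [11,12]; then test [14,13] — 10 tasks in the same relative order in both. Since dp[14][13] = 10, nothing longer is possible.

10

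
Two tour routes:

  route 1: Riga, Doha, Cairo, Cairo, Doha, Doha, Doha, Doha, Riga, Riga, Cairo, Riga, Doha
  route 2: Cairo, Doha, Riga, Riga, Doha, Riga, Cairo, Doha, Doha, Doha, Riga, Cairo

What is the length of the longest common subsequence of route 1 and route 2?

Match Riga [1,4]; then Doha [2,5]; then Cairo [4,7]; then Doha [6,8]; then Doha [7,9]; then Doha [8,10]; then Riga [10,11]; then Cairo [11,12] — 8 stops in the same relative order in both, and the DP table's final entry dp[13][12] is also 8, so no common subsequence is longer.

8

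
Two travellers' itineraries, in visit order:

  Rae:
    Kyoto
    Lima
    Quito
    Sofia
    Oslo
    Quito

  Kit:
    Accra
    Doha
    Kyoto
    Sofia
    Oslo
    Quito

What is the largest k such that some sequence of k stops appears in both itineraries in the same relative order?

Pick Kyoto (Rae #1, Kit #3), then Sofia (Rae #4, Kit #4), then Oslo (Rae #5, Kit #5), then Quito (Rae #6, Kit #6); all 4 stops appear in both, in order, and the DP table's final entry dp[6][6] is also 4, so no common subsequence is longer.

4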